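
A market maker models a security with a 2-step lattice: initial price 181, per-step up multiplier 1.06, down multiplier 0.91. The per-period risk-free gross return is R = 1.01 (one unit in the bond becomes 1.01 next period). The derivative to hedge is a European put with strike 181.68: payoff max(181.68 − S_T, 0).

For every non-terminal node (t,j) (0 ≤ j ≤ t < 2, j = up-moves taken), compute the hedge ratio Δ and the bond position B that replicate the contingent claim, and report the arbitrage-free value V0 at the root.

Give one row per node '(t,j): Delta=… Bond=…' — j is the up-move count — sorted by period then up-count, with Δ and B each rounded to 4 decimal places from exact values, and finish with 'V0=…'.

(0,0): Delta=-0.4726 Bond=92.0984
(1,0): Delta=-1.0000 Bond=179.8812
(1,1): Delta=-0.2463 Bond=49.5884
V0=6.5509

Under the risk-neutral measure, an up-move has probability p* = (R−d)/(u−d) = 0.6667 and values discount at R = 1.01.
Payoff layer (t=2): V(2,0)=31.7939, V(2,1)=7.0874, V(2,2)=0.0000
  t=1,j=0: stock 164.7100 → up 174.5926 (V=7.0874), down 149.8861 (V=31.7939). Price 15.1712; hedge Δ=-1.0000, bond B=179.8812.
  t=1,j=1: stock 191.8600 → up 203.3716 (V=0.0000), down 174.5926 (V=7.0874). Price 2.3391; hedge Δ=-0.2463, bond B=49.5884.
  t=0,j=0: stock 181.0000 → up 191.8600 (V=2.3391), down 164.7100 (V=15.1712). Price 6.5509; hedge Δ=-0.4726, bond B=92.0984.
Check: Δ(0,0)·S0 + B(0,0) = 6.5509 = V0.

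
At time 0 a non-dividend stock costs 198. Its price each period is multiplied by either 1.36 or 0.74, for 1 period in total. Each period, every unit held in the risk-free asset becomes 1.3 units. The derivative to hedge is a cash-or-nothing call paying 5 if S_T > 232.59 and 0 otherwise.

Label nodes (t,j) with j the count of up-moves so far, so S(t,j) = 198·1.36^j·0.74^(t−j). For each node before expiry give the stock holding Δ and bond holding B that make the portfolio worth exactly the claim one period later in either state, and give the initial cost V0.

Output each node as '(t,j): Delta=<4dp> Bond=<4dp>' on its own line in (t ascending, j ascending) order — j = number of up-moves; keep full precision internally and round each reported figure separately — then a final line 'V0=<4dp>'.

(0,0): Delta=0.0407 Bond=-4.5906
V0=3.4739

Since d<R<u, set p* = (R−d)/(u−d) = 0.9032; price each node as the discounted p*-expectation of its children.
At expiry t=1: V(1,0)=0.0000, V(1,1)=5.0000
  t=0,j=0: stock 198.0000 → up 269.2800 (V=5.0000), down 146.5200 (V=0.0000). Price 3.4739; hedge Δ=0.0407, bond B=-4.5906.
Root portfolio cost Δ·198+B reproduces V0=3.4739.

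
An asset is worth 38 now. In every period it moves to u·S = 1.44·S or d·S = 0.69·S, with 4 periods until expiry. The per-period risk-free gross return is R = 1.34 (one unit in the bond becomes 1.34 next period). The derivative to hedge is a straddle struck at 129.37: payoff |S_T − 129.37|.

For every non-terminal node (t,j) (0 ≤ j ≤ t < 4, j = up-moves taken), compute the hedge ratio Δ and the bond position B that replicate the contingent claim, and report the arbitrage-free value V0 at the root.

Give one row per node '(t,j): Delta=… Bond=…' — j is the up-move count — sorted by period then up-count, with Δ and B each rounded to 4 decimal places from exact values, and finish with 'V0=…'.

(0,0): Delta=-0.3540 Bond=27.4855
(1,0): Delta=-1.0000 Bond=53.7674
(1,1): Delta=-0.3064 Bond=34.2249
(2,0): Delta=-1.0000 Bond=72.0483
(2,1): Delta=-1.0000 Bond=72.0483
(2,2): Delta=-0.2553 Bond=41.8326
(3,0): Delta=-1.0000 Bond=96.5448
(3,1): Delta=-1.0000 Bond=96.5448
(3,2): Delta=-1.0000 Bond=96.5448
(3,3): Delta=-0.2004 Bond=49.8266
V0=14.0317

Under the risk-neutral measure, an up-move has probability p* = (R−d)/(u−d) = 0.8667 and values discount at R = 1.34.
Payoff layer (t=4): V(4,0)=120.7565, V(4,1)=111.3940, V(4,2)=91.8548, V(4,3)=51.0775, V(4,4)=34.0230
(3,0): S=12.4833. Δ = (V_up−V_dn)/(S_up−S_dn) = (111.3940−120.7565)/(17.9760−8.6135) = -1.0000. V = [p*·111.3940 + (1−p*)·120.7565]/1.34 = 84.0614. B = V − Δ·S = 96.5448.
(3,1): S=26.0522. Δ = (V_up−V_dn)/(S_up−S_dn) = (91.8548−111.3940)/(37.5152−17.9760) = -1.0000. V = [p*·91.8548 + (1−p*)·111.3940]/1.34 = 70.4926. B = V − Δ·S = 96.5448.
(3,2): S=54.3698. Δ = (V_up−V_dn)/(S_up−S_dn) = (51.0775−91.8548)/(78.2925−37.5152) = -1.0000. V = [p*·51.0775 + (1−p*)·91.8548]/1.34 = 42.1750. B = V − Δ·S = 96.5448.
(3,3): S=113.4674. Δ = (V_up−V_dn)/(S_up−S_dn) = (34.0230−51.0775)/(163.3930−78.2925) = -0.2004. V = [p*·34.0230 + (1−p*)·51.0775]/1.34 = 27.0873. B = V − Δ·S = 49.8266.
(2,0): S=18.0918. Δ = (V_up−V_dn)/(S_up−S_dn) = (70.4926−84.0614)/(26.0522−12.4833) = -1.0000. V = [p*·70.4926 + (1−p*)·84.0614]/1.34 = 53.9565. B = V − Δ·S = 72.0483.
(2,1): S=37.7568. Δ = (V_up−V_dn)/(S_up−S_dn) = (42.1750−70.4926)/(54.3698−26.0522) = -1.0000. V = [p*·42.1750 + (1−p*)·70.4926]/1.34 = 34.2915. B = V − Δ·S = 72.0483.
(2,2): S=78.7968. Δ = (V_up−V_dn)/(S_up−S_dn) = (27.0873−42.1750)/(113.4674−54.3698) = -0.2553. V = [p*·27.0873 + (1−p*)·42.1750]/1.34 = 21.7157. B = V − Δ·S = 41.8326.
(1,0): S=26.2200. Δ = (V_up−V_dn)/(S_up−S_dn) = (34.2915−53.9565)/(37.7568−18.0918) = -1.0000. V = [p*·34.2915 + (1−p*)·53.9565]/1.34 = 27.5474. B = V − Δ·S = 53.7674.
(1,1): S=54.7200. Δ = (V_up−V_dn)/(S_up−S_dn) = (21.7157−34.2915)/(78.7968−37.7568) = -0.3064. V = [p*·21.7157 + (1−p*)·34.2915]/1.34 = 17.4570. B = V − Δ·S = 34.2249.
(0,0): S=38.0000. Δ = (V_up−V_dn)/(S_up−S_dn) = (17.4570−27.5474)/(54.7200−26.2200) = -0.3540. V = [p*·17.4570 + (1−p*)·27.5474]/1.34 = 14.0317. B = V − Δ·S = 27.4855.
Self-financing check: at every node Δ·S+B equals the discounted successor values.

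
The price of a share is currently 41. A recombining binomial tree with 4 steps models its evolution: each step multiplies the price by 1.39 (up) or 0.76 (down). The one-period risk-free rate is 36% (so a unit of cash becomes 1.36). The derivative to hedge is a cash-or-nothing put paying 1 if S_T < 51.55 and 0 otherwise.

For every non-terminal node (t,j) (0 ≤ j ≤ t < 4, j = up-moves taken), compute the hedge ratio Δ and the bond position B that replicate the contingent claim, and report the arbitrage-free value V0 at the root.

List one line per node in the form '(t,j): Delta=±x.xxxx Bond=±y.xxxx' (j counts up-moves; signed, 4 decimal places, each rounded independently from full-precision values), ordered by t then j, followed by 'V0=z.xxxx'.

(0,0): Delta=-0.0020 Bond=0.0855
(1,0): Delta=-0.0250 Bond=0.8325
(1,1): Delta=-0.0014 Bond=0.0805
(2,0): Delta=0.0000 Bond=0.5407
(2,1): Delta=-0.0257 Bond=1.1618
(2,2): Delta=-0.0007 Bond=0.0568
(3,0): Delta=0.0000 Bond=0.7353
(3,1): Delta=0.0000 Bond=0.7353
(3,2): Delta=-0.0264 Bond=1.6223
(3,3): Delta=0.0000 Bond=0.0000
V0=0.0037

Since d<R<u, set p* = (R−d)/(u−d) = 0.9524; price each node as the discounted p*-expectation of its children.
At expiry t=4: V(4,0)=1.0000, V(4,1)=1.0000, V(4,2)=1.0000, V(4,3)=0.0000, V(4,4)=0.0000
  t=3,j=0: stock 17.9980 → up 25.0172 (V=1.0000), down 13.6785 (V=1.0000). Price 0.7353; hedge Δ=0.0000, bond B=0.7353.
  t=3,j=1: stock 32.9174 → up 45.7552 (V=1.0000), down 25.0172 (V=1.0000). Price 0.7353; hedge Δ=0.0000, bond B=0.7353.
  t=3,j=2: stock 60.2042 → up 83.6839 (V=0.0000), down 45.7552 (V=1.0000). Price 0.0350; hedge Δ=-0.0264, bond B=1.6223.
  t=3,j=3: stock 110.1104 → up 153.0534 (V=0.0000), down 83.6839 (V=0.0000). Price 0.0000; hedge Δ=0.0000, bond B=0.0000.
  t=2,j=0: stock 23.6816 → up 32.9174 (V=0.7353), down 17.9980 (V=0.7353). Price 0.5407; hedge Δ=0.0000, bond B=0.5407.
  t=2,j=1: stock 43.3124 → up 60.2042 (V=0.0350), down 32.9174 (V=0.7353). Price 0.0503; hedge Δ=-0.0257, bond B=1.1618.
  t=2,j=2: stock 79.2161 → up 110.1104 (V=0.0000), down 60.2042 (V=0.0350). Price 0.0012; hedge Δ=-0.0007, bond B=0.0568.
  t=1,j=0: stock 31.1600 → up 43.3124 (V=0.0503), down 23.6816 (V=0.5407). Price 0.0541; hedge Δ=-0.0250, bond B=0.8325.
  t=1,j=1: stock 56.9900 → up 79.2161 (V=0.0012), down 43.3124 (V=0.0503). Price 0.0026; hedge Δ=-0.0014, bond B=0.0805.
  t=0,j=0: stock 41.0000 → up 56.9900 (V=0.0026), down 31.1600 (V=0.0541). Price 0.0037; hedge Δ=-0.0020, bond B=0.0855.
The time-0 hedge costs 0.0037, which is the no-arbitrage price.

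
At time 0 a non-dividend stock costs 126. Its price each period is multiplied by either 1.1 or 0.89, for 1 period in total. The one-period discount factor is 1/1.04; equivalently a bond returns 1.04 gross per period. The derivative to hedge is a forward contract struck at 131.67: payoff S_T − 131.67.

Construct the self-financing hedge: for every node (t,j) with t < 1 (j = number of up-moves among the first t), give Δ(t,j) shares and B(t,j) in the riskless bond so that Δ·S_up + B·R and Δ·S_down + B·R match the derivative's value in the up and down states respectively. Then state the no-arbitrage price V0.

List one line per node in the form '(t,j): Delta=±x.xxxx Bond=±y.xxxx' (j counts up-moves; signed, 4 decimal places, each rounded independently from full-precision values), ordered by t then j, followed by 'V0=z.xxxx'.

Since d<R<u, set p* = (R−d)/(u−d) = 0.7143; price each node as the discounted p*-expectation of its children.
At expiry t=1: V(1,0)=-19.5300, V(1,1)=6.9300
Node (0,0) S=126.0000: V=(p*·6.9300+(1−p*)·-19.5300)/1.04=-0.6058; Δ=(6.9300−-19.5300)/(138.6000−112.1400)=1.0000; B=V−Δ·S=-126.6058
The time-0 hedge costs -0.6058, which is the no-arbitrage price.

(0,0): Delta=1.0000 Bond=-126.6058
V0=-0.6058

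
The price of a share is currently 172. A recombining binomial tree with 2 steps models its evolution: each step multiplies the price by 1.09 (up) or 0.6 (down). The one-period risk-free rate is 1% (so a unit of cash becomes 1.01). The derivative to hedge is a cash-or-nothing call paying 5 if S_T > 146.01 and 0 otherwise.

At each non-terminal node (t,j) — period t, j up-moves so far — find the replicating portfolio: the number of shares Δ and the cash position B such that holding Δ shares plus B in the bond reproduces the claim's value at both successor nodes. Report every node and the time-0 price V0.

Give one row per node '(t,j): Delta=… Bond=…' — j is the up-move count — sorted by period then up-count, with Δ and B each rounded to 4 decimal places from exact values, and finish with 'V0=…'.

No-arbitrage ⇒ martingale measure with p* = (R−d)/(u−d) = 0.8367.
Terminal values V(2,·): V(2,0)=0.0000, V(2,1)=0.0000, V(2,2)=5.0000
(1,0): S=103.2000. Δ = (V_up−V_dn)/(S_up−S_dn) = (0.0000−0.0000)/(112.4880−61.9200) = 0.0000. V = [p*·0.0000 + (1−p*)·0.0000]/1.01 = 0.0000. B = V − Δ·S = 0.0000.
(1,1): S=187.4800. Δ = (V_up−V_dn)/(S_up−S_dn) = (5.0000−0.0000)/(204.3532−112.4880) = 0.0544. V = [p*·5.0000 + (1−p*)·0.0000]/1.01 = 4.1423. B = V − Δ·S = -6.0618.
(0,0): S=172.0000. Δ = (V_up−V_dn)/(S_up−S_dn) = (4.1423−0.0000)/(187.4800−103.2000) = 0.0491. V = [p*·4.1423 + (1−p*)·0.0000]/1.01 = 3.4316. B = V − Δ·S = -5.0219.
The time-0 hedge costs 3.4316, which is the no-arbitrage price.

(0,0): Delta=0.0491 Bond=-5.0219
(1,0): Delta=0.0000 Bond=0.0000
(1,1): Delta=0.0544 Bond=-6.0618
V0=3.4316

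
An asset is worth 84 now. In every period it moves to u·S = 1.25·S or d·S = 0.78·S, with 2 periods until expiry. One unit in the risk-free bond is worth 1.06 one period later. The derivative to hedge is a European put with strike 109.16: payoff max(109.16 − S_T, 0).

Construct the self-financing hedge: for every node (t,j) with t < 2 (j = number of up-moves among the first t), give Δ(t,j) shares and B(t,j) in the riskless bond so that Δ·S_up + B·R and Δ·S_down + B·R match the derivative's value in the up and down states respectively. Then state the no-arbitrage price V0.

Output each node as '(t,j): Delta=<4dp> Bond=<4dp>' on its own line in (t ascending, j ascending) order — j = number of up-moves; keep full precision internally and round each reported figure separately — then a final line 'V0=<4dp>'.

Under the risk-neutral measure, an up-move has probability p* = (R−d)/(u−d) = 0.5957 and values discount at R = 1.06.
At expiry t=2: V(2,0)=58.0544, V(2,1)=27.2600, V(2,2)=0.0000
  t=1,j=0: stock 65.5200 → up 81.9000 (V=27.2600), down 51.1056 (V=58.0544). Price 37.4611; hedge Δ=-1.0000, bond B=102.9811.
  t=1,j=1: stock 105.0000 → up 131.2500 (V=0.0000), down 81.9000 (V=27.2600). Price 10.3962; hedge Δ=-0.5524, bond B=68.3962.
  t=0,j=0: stock 84.0000 → up 105.0000 (V=10.3962), down 65.5200 (V=37.4611). Price 20.1296; hedge Δ=-0.6855, bond B=77.7145.
Root portfolio cost Δ·84+B reproduces V0=20.1296.

(0,0): Delta=-0.6855 Bond=77.7145
(1,0): Delta=-1.0000 Bond=102.9811
(1,1): Delta=-0.5524 Bond=68.3962
V0=20.1296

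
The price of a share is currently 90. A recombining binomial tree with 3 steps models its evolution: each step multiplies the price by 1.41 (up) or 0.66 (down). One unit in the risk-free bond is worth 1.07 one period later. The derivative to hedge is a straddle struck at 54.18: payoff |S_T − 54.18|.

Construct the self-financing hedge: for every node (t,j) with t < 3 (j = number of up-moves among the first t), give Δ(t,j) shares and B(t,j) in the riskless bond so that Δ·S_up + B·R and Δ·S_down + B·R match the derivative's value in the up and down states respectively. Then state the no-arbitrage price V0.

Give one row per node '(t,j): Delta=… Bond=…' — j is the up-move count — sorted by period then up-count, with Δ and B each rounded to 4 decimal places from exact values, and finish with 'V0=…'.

The replicating-portfolio and risk-neutral prices coincide; use p* = (1.07−0.66)/(1.41−0.66) = 0.5467 for the latter.
Payoff layer (t=3): V(3,0)=28.3054, V(3,1)=1.0976, V(3,2)=63.9131, V(3,3)=198.1099
Node (2,0) S=39.2040: V=(p*·1.0976+(1−p*)·28.3054)/1.07=12.5531; Δ=(1.0976−28.3054)/(55.2776−25.8746)=-0.9253; B=V−Δ·S=48.8301
Node (2,1) S=83.7540: V=(p*·63.9131+(1−p*)·1.0976)/1.07=33.1185; Δ=(63.9131−1.0976)/(118.0931−55.2776)=1.0000; B=V−Δ·S=-50.6355
Node (2,2) S=178.9290: V=(p*·198.1099+(1−p*)·63.9131)/1.07=128.2935; Δ=(198.1099−63.9131)/(252.2899−118.0931)=1.0000; B=V−Δ·S=-50.6355
Node (1,0) S=59.4000: V=(p*·33.1185+(1−p*)·12.5531)/1.07=22.2388; Δ=(33.1185−12.5531)/(83.7540−39.2040)=0.4616; B=V−Δ·S=-5.1817
Node (1,1) S=126.9000: V=(p*·128.2935+(1−p*)·33.1185)/1.07=79.5771; Δ=(128.2935−33.1185)/(178.9290−83.7540)=1.0000; B=V−Δ·S=-47.3229
Node (0,0) S=90.0000: V=(p*·79.5771+(1−p*)·22.2388)/1.07=50.0783; Δ=(79.5771−22.2388)/(126.9000−59.4000)=0.8495; B=V−Δ·S=-26.3728
Check: Δ(0,0)·S0 + B(0,0) = 50.0783 = V0.

(0,0): Delta=0.8495 Bond=-26.3728
(1,0): Delta=0.4616 Bond=-5.1817
(1,1): Delta=1.0000 Bond=-47.3229
(2,0): Delta=-0.9253 Bond=48.8301
(2,1): Delta=1.0000 Bond=-50.6355
(2,2): Delta=1.0000 Bond=-50.6355
V0=50.0783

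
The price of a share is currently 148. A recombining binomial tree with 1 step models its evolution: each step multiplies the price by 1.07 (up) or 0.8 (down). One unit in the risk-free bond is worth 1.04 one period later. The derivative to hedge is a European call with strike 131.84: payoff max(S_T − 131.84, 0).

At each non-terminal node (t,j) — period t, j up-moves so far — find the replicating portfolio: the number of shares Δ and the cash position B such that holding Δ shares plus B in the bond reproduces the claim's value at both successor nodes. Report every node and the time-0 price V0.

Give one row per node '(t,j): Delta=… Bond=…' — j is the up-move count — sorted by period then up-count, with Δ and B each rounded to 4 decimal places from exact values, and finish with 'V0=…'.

No-arbitrage ⇒ martingale measure with p* = (R−d)/(u−d) = 0.8889.
Terminal payoffs: V(1,0)=0.0000, V(1,1)=26.5200
(0,0): S=148.0000. Δ = (V_up−V_dn)/(S_up−S_dn) = (26.5200−0.0000)/(158.3600−118.4000) = 0.6637. V = [p*·26.5200 + (1−p*)·0.0000]/1.04 = 22.6667. B = V − Δ·S = -75.5556.
Check: Δ(0,0)·S0 + B(0,0) = 22.6667 = V0.

(0,0): Delta=0.6637 Bond=-75.5556
V0=22.6667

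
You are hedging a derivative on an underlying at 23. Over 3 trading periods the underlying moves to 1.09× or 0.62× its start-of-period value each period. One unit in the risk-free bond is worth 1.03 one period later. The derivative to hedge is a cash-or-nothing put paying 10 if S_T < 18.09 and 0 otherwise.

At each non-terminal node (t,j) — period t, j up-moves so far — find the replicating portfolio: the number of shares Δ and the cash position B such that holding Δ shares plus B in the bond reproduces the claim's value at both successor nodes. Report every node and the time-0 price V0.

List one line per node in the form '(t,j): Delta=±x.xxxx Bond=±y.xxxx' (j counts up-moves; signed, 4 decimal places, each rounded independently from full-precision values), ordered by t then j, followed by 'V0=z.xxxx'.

(0,0): Delta=-0.6635 Bond=18.3380
(1,0): Delta=0.0000 Bond=9.4260
(1,1): Delta=-0.7188 Bond=20.2729
(2,0): Delta=0.0000 Bond=9.7087
(2,1): Delta=0.0000 Bond=9.7087
(2,2): Delta=-0.7786 Bond=22.5160
V0=3.0764

Since d<R<u, set p* = (R−d)/(u−d) = 0.8723; price each node as the discounted p*-expectation of its children.
Terminal values V(3,·): V(3,0)=10.0000, V(3,1)=10.0000, V(3,2)=10.0000, V(3,3)=0.0000
(2,0): S=8.8412. Δ = (V_up−V_dn)/(S_up−S_dn) = (10.0000−10.0000)/(9.6369−5.4815) = 0.0000. V = [p*·10.0000 + (1−p*)·10.0000]/1.03 = 9.7087. B = V − Δ·S = 9.7087.
(2,1): S=15.5434. Δ = (V_up−V_dn)/(S_up−S_dn) = (10.0000−10.0000)/(16.9423−9.6369) = 0.0000. V = [p*·10.0000 + (1−p*)·10.0000]/1.03 = 9.7087. B = V − Δ·S = 9.7087.
(2,2): S=27.3263. Δ = (V_up−V_dn)/(S_up−S_dn) = (0.0000−10.0000)/(29.7857−16.9423) = -0.7786. V = [p*·0.0000 + (1−p*)·10.0000]/1.03 = 1.2394. B = V − Δ·S = 22.5160.
(1,0): S=14.2600. Δ = (V_up−V_dn)/(S_up−S_dn) = (9.7087−9.7087)/(15.5434−8.8412) = 0.0000. V = [p*·9.7087 + (1−p*)·9.7087]/1.03 = 9.4260. B = V − Δ·S = 9.4260.
(1,1): S=25.0700. Δ = (V_up−V_dn)/(S_up−S_dn) = (1.2394−9.7087)/(27.3263−15.5434) = -0.7188. V = [p*·1.2394 + (1−p*)·9.7087]/1.03 = 2.2530. B = V − Δ·S = 20.2729.
(0,0): S=23.0000. Δ = (V_up−V_dn)/(S_up−S_dn) = (2.2530−9.4260)/(25.0700−14.2600) = -0.6635. V = [p*·2.2530 + (1−p*)·9.4260]/1.03 = 3.0764. B = V − Δ·S = 18.3380.
Self-financing check: at every node Δ·S+B equals the discounted successor values.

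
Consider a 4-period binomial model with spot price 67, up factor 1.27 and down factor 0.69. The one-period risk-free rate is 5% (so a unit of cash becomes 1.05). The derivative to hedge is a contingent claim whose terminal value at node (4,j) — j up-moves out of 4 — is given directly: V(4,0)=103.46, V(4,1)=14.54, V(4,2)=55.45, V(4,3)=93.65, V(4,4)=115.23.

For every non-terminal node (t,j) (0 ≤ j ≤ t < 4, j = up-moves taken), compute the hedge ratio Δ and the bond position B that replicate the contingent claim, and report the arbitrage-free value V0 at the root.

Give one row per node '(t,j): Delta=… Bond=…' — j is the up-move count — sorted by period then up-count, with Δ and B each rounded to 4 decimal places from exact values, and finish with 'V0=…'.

(0,0): Delta=0.6227 Bond=18.8539
(1,0): Delta=0.7167 Bond=15.4538
(1,1): Delta=0.5916 Bond=22.4506
(2,0): Delta=-0.4291 Bond=52.7756
(2,1): Delta=1.0971 Bond=-6.1091
(2,2): Delta=0.4237 Bond=41.7123
(3,0): Delta=-6.9655 Bond=199.2801
(3,1): Delta=1.7411 Bond=-32.5036
(3,2): Delta=0.8833 Bond=9.5287
(3,3): Delta=0.2711 Bond=64.7402
V0=60.5779

No-arbitrage ⇒ martingale measure with p* = (R−d)/(u−d) = 0.6207.
Terminal payoffs: V(4,0)=103.4600, V(4,1)=14.5400, V(4,2)=55.4500, V(4,3)=93.6500, V(4,4)=115.2300
Node (3,0) S=22.0101: V=(p*·14.5400+(1−p*)·103.4600)/1.05=45.9698; Δ=(14.5400−103.4600)/(27.9528−15.1870)=-6.9655; B=V−Δ·S=199.2801
Node (3,1) S=40.5113: V=(p*·55.4500+(1−p*)·14.5400)/1.05=38.0309; Δ=(55.4500−14.5400)/(51.4494−27.9528)=1.7411; B=V−Δ·S=-32.5036
Node (3,2) S=74.5644: V=(p*·93.6500+(1−p*)·55.4500)/1.05=75.3908; Δ=(93.6500−55.4500)/(94.6967−51.4494)=0.8833; B=V−Δ·S=9.5287
Node (3,3) S=137.2417: V=(p*·115.2300+(1−p*)·93.6500)/1.05=101.9471; Δ=(115.2300−93.6500)/(174.2969−94.6967)=0.2711; B=V−Δ·S=64.7402
Node (2,0) S=31.8987: V=(p*·38.0309+(1−p*)·45.9698)/1.05=39.0878; Δ=(38.0309−45.9698)/(40.5113−22.0101)=-0.4291; B=V−Δ·S=52.7756
Node (2,1) S=58.7121: V=(p*·75.3908+(1−p*)·38.0309)/1.05=58.3046; Δ=(75.3908−38.0309)/(74.5644−40.5113)=1.0971; B=V−Δ·S=-6.1091
Node (2,2) S=108.0643: V=(p*·101.9471+(1−p*)·75.3908)/1.05=87.4991; Δ=(101.9471−75.3908)/(137.2417−74.5644)=0.4237; B=V−Δ·S=41.7123
Node (1,0) S=46.2300: V=(p*·58.3046+(1−p*)·39.0878)/1.05=48.5861; Δ=(58.3046−39.0878)/(58.7121−31.8987)=0.7167; B=V−Δ·S=15.4538
Node (1,1) S=85.0900: V=(p*·87.4991+(1−p*)·58.3046)/1.05=72.7860; Δ=(87.4991−58.3046)/(108.0643−58.7121)=0.5916; B=V−Δ·S=22.4506
Node (0,0) S=67.0000: V=(p*·72.7860+(1−p*)·48.5861)/1.05=60.5779; Δ=(72.7860−48.5861)/(85.0900−46.2300)=0.6227; B=V−Δ·S=18.8539
Root portfolio cost Δ·67+B reproduces V0=60.5779.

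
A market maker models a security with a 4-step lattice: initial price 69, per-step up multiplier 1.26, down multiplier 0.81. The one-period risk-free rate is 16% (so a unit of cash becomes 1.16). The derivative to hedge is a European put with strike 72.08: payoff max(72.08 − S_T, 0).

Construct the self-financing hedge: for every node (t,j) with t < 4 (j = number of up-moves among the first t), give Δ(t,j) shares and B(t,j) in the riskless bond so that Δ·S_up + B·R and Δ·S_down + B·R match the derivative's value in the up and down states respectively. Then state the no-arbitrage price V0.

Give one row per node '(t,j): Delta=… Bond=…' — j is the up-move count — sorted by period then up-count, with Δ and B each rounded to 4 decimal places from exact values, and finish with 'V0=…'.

(0,0): Delta=-0.0665 Bond=5.1536
(1,0): Delta=-0.2900 Bond=18.4690
(1,1): Delta=-0.0254 Bond=2.4094
(2,0): Delta=-1.0000 Bond=53.5672
(2,1): Delta=-0.1596 Bond=12.2403
(2,2): Delta=-0.0008 Bond=0.0961
(3,0): Delta=-1.0000 Bond=62.1379
(3,1): Delta=-1.0000 Bond=62.1379
(3,2): Delta=-0.0052 Bond=0.5019
(3,3): Delta=0.0000 Bond=0.0000
V0=0.5656

Since d<R<u, set p* = (R−d)/(u−d) = 0.7778; price each node as the discounted p*-expectation of its children.
Payoff layer (t=4): V(4,0)=42.3778, V(4,1)=25.8765, V(4,2)=0.2079, V(4,3)=0.0000, V(4,4)=0.0000
(3,0): S=36.6694. Δ = (V_up−V_dn)/(S_up−S_dn) = (25.8765−42.3778)/(46.2035−29.7022) = -1.0000. V = [p*·25.8765 + (1−p*)·42.3778]/1.16 = 25.4685. B = V − Δ·S = 62.1379.
(3,1): S=57.0413. Δ = (V_up−V_dn)/(S_up−S_dn) = (0.2079−25.8765)/(71.8721−46.2035) = -1.0000. V = [p*·0.2079 + (1−p*)·25.8765]/1.16 = 5.0966. B = V − Δ·S = 62.1379.
(3,2): S=88.7310. Δ = (V_up−V_dn)/(S_up−S_dn) = (0.0000−0.2079)/(111.8010−71.8721) = -0.0052. V = [p*·0.0000 + (1−p*)·0.2079]/1.16 = 0.0398. B = V − Δ·S = 0.5019.
(3,3): S=138.0259. Δ = (V_up−V_dn)/(S_up−S_dn) = (0.0000−0.0000)/(173.9127−111.8010) = 0.0000. V = [p*·0.0000 + (1−p*)·0.0000]/1.16 = 0.0000. B = V − Δ·S = 0.0000.
(2,0): S=45.2709. Δ = (V_up−V_dn)/(S_up−S_dn) = (5.0966−25.4685)/(57.0413−36.6694) = -1.0000. V = [p*·5.0966 + (1−p*)·25.4685]/1.16 = 8.2963. B = V − Δ·S = 53.5672.
(2,1): S=70.4214. Δ = (V_up−V_dn)/(S_up−S_dn) = (0.0398−5.0966)/(88.7310−57.0413) = -0.1596. V = [p*·0.0398 + (1−p*)·5.0966]/1.16 = 1.0031. B = V − Δ·S = 12.2403.
(2,2): S=109.5444. Δ = (V_up−V_dn)/(S_up−S_dn) = (0.0000−0.0398)/(138.0259−88.7310) = -0.0008. V = [p*·0.0000 + (1−p*)·0.0398]/1.16 = 0.0076. B = V − Δ·S = 0.0961.
(1,0): S=55.8900. Δ = (V_up−V_dn)/(S_up−S_dn) = (1.0031−8.2963)/(70.4214−45.2709) = -0.2900. V = [p*·1.0031 + (1−p*)·8.2963]/1.16 = 2.2619. B = V − Δ·S = 18.4690.
(1,1): S=86.9400. Δ = (V_up−V_dn)/(S_up−S_dn) = (0.0076−1.0031)/(109.5444−70.4214) = -0.0254. V = [p*·0.0076 + (1−p*)·1.0031]/1.16 = 0.1973. B = V − Δ·S = 2.4094.
(0,0): S=69.0000. Δ = (V_up−V_dn)/(S_up−S_dn) = (0.1973−2.2619)/(86.9400−55.8900) = -0.0665. V = [p*·0.1973 + (1−p*)·2.2619]/1.16 = 0.5656. B = V − Δ·S = 5.1536.
Self-financing check: at every node Δ·S+B equals the discounted successor values.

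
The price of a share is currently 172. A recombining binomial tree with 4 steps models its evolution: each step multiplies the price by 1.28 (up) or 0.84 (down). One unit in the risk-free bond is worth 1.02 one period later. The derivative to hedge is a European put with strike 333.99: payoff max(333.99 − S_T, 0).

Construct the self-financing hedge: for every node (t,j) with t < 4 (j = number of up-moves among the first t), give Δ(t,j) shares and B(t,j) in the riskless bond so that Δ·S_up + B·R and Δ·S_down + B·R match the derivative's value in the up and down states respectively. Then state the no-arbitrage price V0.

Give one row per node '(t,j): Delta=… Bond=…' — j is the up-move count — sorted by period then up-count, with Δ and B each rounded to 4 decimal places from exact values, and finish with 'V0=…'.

(0,0): Delta=-0.8911 Bond=293.1331
(1,0): Delta=-1.0000 Bond=314.7262
(1,1): Delta=-0.7879 Bond=276.2740
(2,0): Delta=-1.0000 Bond=321.0208
(2,1): Delta=-1.0000 Bond=321.0208
(2,2): Delta=-0.5869 Bond=225.1466
(3,0): Delta=-1.0000 Bond=327.4412
(3,1): Delta=-1.0000 Bond=327.4412
(3,2): Delta=-1.0000 Bond=327.4412
(3,3): Delta=-0.1953 Bond=88.3949
V0=139.8598

Since d<R<u, set p* = (R−d)/(u−d) = 0.4091; price each node as the discounted p*-expectation of its children.
Terminal values V(4,·): V(4,0)=248.3561, V(4,1)=203.5003, V(4,2)=135.1485, V(4,3)=30.9935, V(4,4)=0.0000
(3,0): S=101.9451. Δ = (V_up−V_dn)/(S_up−S_dn) = (203.5003−248.3561)/(130.4897−85.6339) = -1.0000. V = [p*·203.5003 + (1−p*)·248.3561]/1.02 = 225.4961. B = V − Δ·S = 327.4412.
(3,1): S=155.3449. Δ = (V_up−V_dn)/(S_up−S_dn) = (135.1485−203.5003)/(198.8415−130.4897) = -1.0000. V = [p*·135.1485 + (1−p*)·203.5003]/1.02 = 172.0963. B = V − Δ·S = 327.4412.
(3,2): S=236.7160. Δ = (V_up−V_dn)/(S_up−S_dn) = (30.9935−135.1485)/(302.9965−198.8415) = -1.0000. V = [p*·30.9935 + (1−p*)·135.1485]/1.02 = 90.7251. B = V − Δ·S = 327.4412.
(3,3): S=360.7101. Δ = (V_up−V_dn)/(S_up−S_dn) = (0.0000−30.9935)/(461.7090−302.9965) = -0.1953. V = [p*·0.0000 + (1−p*)·30.9935]/1.02 = 17.9552. B = V − Δ·S = 88.3949.
(2,0): S=121.3632. Δ = (V_up−V_dn)/(S_up−S_dn) = (172.0963−225.4961)/(155.3449−101.9451) = -1.0000. V = [p*·172.0963 + (1−p*)·225.4961]/1.02 = 199.6576. B = V − Δ·S = 321.0208.
(2,1): S=184.9344. Δ = (V_up−V_dn)/(S_up−S_dn) = (90.7251−172.0963)/(236.7160−155.3449) = -1.0000. V = [p*·90.7251 + (1−p*)·172.0963]/1.02 = 136.0864. B = V − Δ·S = 321.0208.
(2,2): S=281.8048. Δ = (V_up−V_dn)/(S_up−S_dn) = (17.9552−90.7251)/(360.7101−236.7160) = -0.5869. V = [p*·17.9552 + (1−p*)·90.7251]/1.02 = 59.7604. B = V − Δ·S = 225.1466.
(1,0): S=144.4800. Δ = (V_up−V_dn)/(S_up−S_dn) = (136.0864−199.6576)/(184.9344−121.3632) = -1.0000. V = [p*·136.0864 + (1−p*)·199.6576]/1.02 = 170.2462. B = V − Δ·S = 314.7262.
(1,1): S=220.1600. Δ = (V_up−V_dn)/(S_up−S_dn) = (59.7604−136.0864)/(281.8048−184.9344) = -0.7879. V = [p*·59.7604 + (1−p*)·136.0864]/1.02 = 102.8060. B = V − Δ·S = 276.2740.
(0,0): S=172.0000. Δ = (V_up−V_dn)/(S_up−S_dn) = (102.8060−170.2462)/(220.1600−144.4800) = -0.8911. V = [p*·102.8060 + (1−p*)·170.2462]/1.02 = 139.8598. B = V − Δ·S = 293.1331.
The time-0 hedge costs 139.8598, which is the no-arbitrage price.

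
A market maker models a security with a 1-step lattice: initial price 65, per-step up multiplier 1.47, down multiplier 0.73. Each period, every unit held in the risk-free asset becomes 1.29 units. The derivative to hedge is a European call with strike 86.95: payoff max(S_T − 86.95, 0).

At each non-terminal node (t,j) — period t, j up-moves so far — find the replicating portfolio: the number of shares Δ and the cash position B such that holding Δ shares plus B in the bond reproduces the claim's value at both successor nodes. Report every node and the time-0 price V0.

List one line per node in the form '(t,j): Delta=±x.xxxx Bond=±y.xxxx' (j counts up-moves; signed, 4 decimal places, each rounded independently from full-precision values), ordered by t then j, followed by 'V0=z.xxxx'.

No-arbitrage ⇒ martingale measure with p* = (R−d)/(u−d) = 0.7568.
Terminal values V(1,·): V(1,0)=0.0000, V(1,1)=8.6000
  t=0,j=0: stock 65.0000 → up 95.5500 (V=8.6000), down 47.4500 (V=0.0000). Price 5.0450; hedge Δ=0.1788, bond B=-6.5766.
The time-0 hedge costs 5.0450, which is the no-arbitrage price.

(0,0): Delta=0.1788 Bond=-6.5766
V0=5.0450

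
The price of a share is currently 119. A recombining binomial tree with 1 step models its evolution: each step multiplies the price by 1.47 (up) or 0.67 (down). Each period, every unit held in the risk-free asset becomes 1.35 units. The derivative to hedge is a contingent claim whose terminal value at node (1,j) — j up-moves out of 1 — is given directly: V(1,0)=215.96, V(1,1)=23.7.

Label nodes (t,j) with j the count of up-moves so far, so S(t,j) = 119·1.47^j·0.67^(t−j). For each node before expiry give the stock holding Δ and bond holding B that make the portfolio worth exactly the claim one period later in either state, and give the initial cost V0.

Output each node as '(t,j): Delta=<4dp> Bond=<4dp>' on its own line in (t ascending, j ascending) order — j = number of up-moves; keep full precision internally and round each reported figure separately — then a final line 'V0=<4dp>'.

(0,0): Delta=-2.0195 Bond=279.2428
V0=38.9178

No-arbitrage ⇒ martingale measure with p* = (R−d)/(u−d) = 0.8500.
Payoff layer (t=1): V(1,0)=215.9600, V(1,1)=23.7000
  t=0,j=0: stock 119.0000 → up 174.9300 (V=23.7000), down 79.7300 (V=215.9600). Price 38.9178; hedge Δ=-2.0195, bond B=279.2428.
Self-financing check: at every node Δ·S+B equals the discounted successor values.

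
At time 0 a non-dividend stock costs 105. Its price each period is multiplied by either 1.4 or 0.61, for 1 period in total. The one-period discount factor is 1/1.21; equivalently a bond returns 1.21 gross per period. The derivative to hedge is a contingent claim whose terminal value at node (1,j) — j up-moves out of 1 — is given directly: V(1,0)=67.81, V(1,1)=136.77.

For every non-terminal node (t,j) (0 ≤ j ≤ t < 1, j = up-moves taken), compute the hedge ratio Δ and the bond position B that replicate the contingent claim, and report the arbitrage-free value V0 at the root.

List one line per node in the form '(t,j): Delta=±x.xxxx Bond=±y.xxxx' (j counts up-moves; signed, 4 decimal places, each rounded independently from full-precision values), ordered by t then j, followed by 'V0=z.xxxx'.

(0,0): Delta=0.8313 Bond=12.0350
V0=99.3262

The replicating-portfolio and risk-neutral prices coincide; use p* = (1.21−0.61)/(1.4−0.61) = 0.7595 for the latter.
Payoff layer (t=1): V(1,0)=67.8100, V(1,1)=136.7700
  t=0,j=0: stock 105.0000 → up 147.0000 (V=136.7700), down 64.0500 (V=67.8100). Price 99.3262; hedge Δ=0.8313, bond B=12.0350.
Root portfolio cost Δ·105+B reproduces V0=99.3262.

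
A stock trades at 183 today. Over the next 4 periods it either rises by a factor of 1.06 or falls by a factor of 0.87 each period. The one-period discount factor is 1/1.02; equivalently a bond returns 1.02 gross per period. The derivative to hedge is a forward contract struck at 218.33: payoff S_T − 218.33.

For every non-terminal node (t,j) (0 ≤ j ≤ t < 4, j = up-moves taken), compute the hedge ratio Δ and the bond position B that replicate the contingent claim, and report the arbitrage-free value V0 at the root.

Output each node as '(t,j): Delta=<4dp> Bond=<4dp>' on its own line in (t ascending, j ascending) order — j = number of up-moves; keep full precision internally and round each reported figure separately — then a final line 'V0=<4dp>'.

(0,0): Delta=1.0000 Bond=-201.7032
(1,0): Delta=1.0000 Bond=-205.7372
(1,1): Delta=1.0000 Bond=-205.7372
(2,0): Delta=1.0000 Bond=-209.8520
(2,1): Delta=1.0000 Bond=-209.8520
(2,2): Delta=1.0000 Bond=-209.8520
(3,0): Delta=1.0000 Bond=-214.0490
(3,1): Delta=1.0000 Bond=-214.0490
(3,2): Delta=1.0000 Bond=-214.0490
(3,3): Delta=1.0000 Bond=-214.0490
V0=-18.7032

Under the risk-neutral measure, an up-move has probability p* = (R−d)/(u−d) = 0.7895 and values discount at R = 1.02.
Terminal values V(4,·): V(4,0)=-113.4897, V(4,1)=-90.5936, V(4,2)=-62.6971, V(4,3)=-28.7083, V(4,4)=12.7033
(3,0): S=120.5060. Δ = (V_up−V_dn)/(S_up−S_dn) = (-90.5936−-113.4897)/(127.7364−104.8403) = 1.0000. V = [p*·-90.5936 + (1−p*)·-113.4897]/1.02 = -93.5430. B = V − Δ·S = -214.0490.
(3,1): S=146.8235. Δ = (V_up−V_dn)/(S_up−S_dn) = (-62.6971−-90.5936)/(155.6329−127.7364) = 1.0000. V = [p*·-62.6971 + (1−p*)·-90.5936]/1.02 = -67.2256. B = V − Δ·S = -214.0490.
(3,2): S=178.8884. Δ = (V_up−V_dn)/(S_up−S_dn) = (-28.7083−-62.6971)/(189.6217−155.6329) = 1.0000. V = [p*·-28.7083 + (1−p*)·-62.6971]/1.02 = -35.1607. B = V − Δ·S = -214.0490.
(3,3): S=217.9559. Δ = (V_up−V_dn)/(S_up−S_dn) = (12.7033−-28.7083)/(231.0333−189.6217) = 1.0000. V = [p*·12.7033 + (1−p*)·-28.7083]/1.02 = 3.9069. B = V − Δ·S = -214.0490.
(2,0): S=138.5127. Δ = (V_up−V_dn)/(S_up−S_dn) = (-67.2256−-93.5430)/(146.8235−120.5060) = 1.0000. V = [p*·-67.2256 + (1−p*)·-93.5430]/1.02 = -71.3393. B = V − Δ·S = -209.8520.
(2,1): S=168.7626. Δ = (V_up−V_dn)/(S_up−S_dn) = (-35.1607−-67.2256)/(178.8884−146.8235) = 1.0000. V = [p*·-35.1607 + (1−p*)·-67.2256]/1.02 = -41.0894. B = V − Δ·S = -209.8520.
(2,2): S=205.6188. Δ = (V_up−V_dn)/(S_up−S_dn) = (3.9069−-35.1607)/(217.9559−178.8884) = 1.0000. V = [p*·3.9069 + (1−p*)·-35.1607]/1.02 = -4.2332. B = V − Δ·S = -209.8520.
(1,0): S=159.2100. Δ = (V_up−V_dn)/(S_up−S_dn) = (-41.0894−-71.3393)/(168.7626−138.5127) = 1.0000. V = [p*·-41.0894 + (1−p*)·-71.3393]/1.02 = -46.5272. B = V − Δ·S = -205.7372.
(1,1): S=193.9800. Δ = (V_up−V_dn)/(S_up−S_dn) = (-4.2332−-41.0894)/(205.6188−168.7626) = 1.0000. V = [p*·-4.2332 + (1−p*)·-41.0894]/1.02 = -11.7572. B = V − Δ·S = -205.7372.
(0,0): S=183.0000. Δ = (V_up−V_dn)/(S_up−S_dn) = (-11.7572−-46.5272)/(193.9800−159.2100) = 1.0000. V = [p*·-11.7572 + (1−p*)·-46.5272]/1.02 = -18.7032. B = V − Δ·S = -201.7032.
Root portfolio cost Δ·183+B reproduces V0=-18.7032.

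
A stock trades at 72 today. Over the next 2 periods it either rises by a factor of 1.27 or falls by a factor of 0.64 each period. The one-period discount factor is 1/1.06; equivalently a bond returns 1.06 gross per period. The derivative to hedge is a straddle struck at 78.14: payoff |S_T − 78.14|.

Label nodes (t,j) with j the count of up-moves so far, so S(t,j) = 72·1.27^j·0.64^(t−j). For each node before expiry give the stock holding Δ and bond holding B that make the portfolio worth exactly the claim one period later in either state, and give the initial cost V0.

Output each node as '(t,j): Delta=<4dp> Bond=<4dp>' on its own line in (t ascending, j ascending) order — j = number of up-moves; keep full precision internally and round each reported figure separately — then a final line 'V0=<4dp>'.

(0,0): Delta=0.0535 Bond=23.7489
(1,0): Delta=-1.0000 Bond=73.7170
(1,1): Delta=0.3189 Bond=0.9023
V0=27.5976

Under the risk-neutral measure, an up-move has probability p* = (R−d)/(u−d) = 0.6667 and values discount at R = 1.06.
Payoff layer (t=2): V(2,0)=48.6488, V(2,1)=19.6184, V(2,2)=37.9888
Node (1,0) S=46.0800: V=(p*·19.6184+(1−p*)·48.6488)/1.06=27.6370; Δ=(19.6184−48.6488)/(58.5216−29.4912)=-1.0000; B=V−Δ·S=73.7170
Node (1,1) S=91.4400: V=(p*·37.9888+(1−p*)·19.6184)/1.06=30.0616; Δ=(37.9888−19.6184)/(116.1288−58.5216)=0.3189; B=V−Δ·S=0.9023
Node (0,0) S=72.0000: V=(p*·30.0616+(1−p*)·27.6370)/1.06=27.5976; Δ=(30.0616−27.6370)/(91.4400−46.0800)=0.0535; B=V−Δ·S=23.7489
Self-financing check: at every node Δ·S+B equals the discounted successor values.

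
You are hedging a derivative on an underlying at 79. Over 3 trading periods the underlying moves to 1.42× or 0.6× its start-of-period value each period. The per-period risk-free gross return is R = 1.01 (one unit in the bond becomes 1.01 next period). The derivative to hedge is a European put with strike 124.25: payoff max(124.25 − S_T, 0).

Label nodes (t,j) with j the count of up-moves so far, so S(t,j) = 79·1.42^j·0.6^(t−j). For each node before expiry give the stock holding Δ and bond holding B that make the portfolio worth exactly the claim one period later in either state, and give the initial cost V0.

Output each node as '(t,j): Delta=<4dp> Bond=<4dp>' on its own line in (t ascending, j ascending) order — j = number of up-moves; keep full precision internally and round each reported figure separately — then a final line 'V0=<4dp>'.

(0,0): Delta=-0.6143 Bond=102.4950
(1,0): Delta=-1.0000 Bond=121.8018
(1,1): Delta=-0.4513 Bond=85.2380
(2,0): Delta=-1.0000 Bond=123.0198
(2,1): Delta=-1.0000 Bond=123.0198
(2,2): Delta=-0.2195 Bond=49.1610
V0=53.9648

Risk-neutral probability p* = (R−d)/(u−d) = (1.01−0.6)/(1.42−0.6) = 0.5000.
Terminal payoffs: V(3,0)=107.1860, V(3,1)=83.8652, V(3,2)=28.6726, V(3,3)=0.0000
  t=2,j=0: stock 28.4400 → up 40.3848 (V=83.8652), down 17.0640 (V=107.1860). Price 94.5798; hedge Δ=-1.0000, bond B=123.0198.
  t=2,j=1: stock 67.3080 → up 95.5774 (V=28.6726), down 40.3848 (V=83.8652). Price 55.7118; hedge Δ=-1.0000, bond B=123.0198.
  t=2,j=2: stock 159.2956 → up 226.1998 (V=0.0000), down 95.5774 (V=28.6726). Price 14.1944; hedge Δ=-0.2195, bond B=49.1610.
  t=1,j=0: stock 47.4000 → up 67.3080 (V=55.7118), down 28.4400 (V=94.5798). Price 74.4018; hedge Δ=-1.0000, bond B=121.8018.
  t=1,j=1: stock 112.1800 → up 159.2956 (V=14.1944), down 67.3080 (V=55.7118). Price 34.6070; hedge Δ=-0.4513, bond B=85.2380.
  t=0,j=0: stock 79.0000 → up 112.1800 (V=34.6070), down 47.4000 (V=74.4018). Price 53.9648; hedge Δ=-0.6143, bond B=102.4950.
The time-0 hedge costs 53.9648, which is the no-arbitrage price.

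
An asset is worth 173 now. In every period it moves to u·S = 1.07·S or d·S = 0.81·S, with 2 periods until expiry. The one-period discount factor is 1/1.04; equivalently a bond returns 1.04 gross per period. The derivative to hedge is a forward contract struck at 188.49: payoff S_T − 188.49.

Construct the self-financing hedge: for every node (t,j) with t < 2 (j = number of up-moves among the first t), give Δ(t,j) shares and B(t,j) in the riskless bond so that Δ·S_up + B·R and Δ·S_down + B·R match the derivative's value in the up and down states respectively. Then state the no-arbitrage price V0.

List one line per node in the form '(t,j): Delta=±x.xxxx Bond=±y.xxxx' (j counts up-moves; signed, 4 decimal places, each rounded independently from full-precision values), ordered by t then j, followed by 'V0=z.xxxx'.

The replicating-portfolio and risk-neutral prices coincide; use p* = (1.04−0.81)/(1.07−0.81) = 0.8846 for the latter.
Payoff layer (t=2): V(2,0)=-74.9847, V(2,1)=-38.5509, V(2,2)=9.5777
Node (1,0) S=140.1300: V=(p*·-38.5509+(1−p*)·-74.9847)/1.04=-41.1104; Δ=(-38.5509−-74.9847)/(149.9391−113.5053)=1.0000; B=V−Δ·S=-181.2404
Node (1,1) S=185.1100: V=(p*·9.5777+(1−p*)·-38.5509)/1.04=3.8696; Δ=(9.5777−-38.5509)/(198.0677−149.9391)=1.0000; B=V−Δ·S=-181.2404
Node (0,0) S=173.0000: V=(p*·3.8696+(1−p*)·-41.1104)/1.04=-1.2696; Δ=(3.8696−-41.1104)/(185.1100−140.1300)=1.0000; B=V−Δ·S=-174.2696
The time-0 hedge costs -1.2696, which is the no-arbitrage price.

(0,0): Delta=1.0000 Bond=-174.2696
(1,0): Delta=1.0000 Bond=-181.2404
(1,1): Delta=1.0000 Bond=-181.2404
V0=-1.2696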